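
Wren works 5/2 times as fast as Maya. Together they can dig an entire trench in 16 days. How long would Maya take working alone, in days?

Let Maya's rate be r; then Wren's rate is (5/2)r, so together (5/2 + 1)r = (7/2)r = 1/16.
Thus r = 1/56 per day.
Maya alone: 56 days; Wren alone: 112/5 days.

56 days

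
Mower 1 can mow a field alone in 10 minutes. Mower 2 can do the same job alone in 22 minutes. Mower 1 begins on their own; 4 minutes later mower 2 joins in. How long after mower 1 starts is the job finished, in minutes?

In the first 4 minutes mower 1 alone does 4/10 = 2/5 of the job, leaving 3/5.
Once everyone is working, combined rate: 1/10 + 1/22 = (11 + 5)/110 = 16/110 = 8/55 per minute.
Remaining 3/5 at 8/55 per minute takes 33/8 minutes.
Total from the start = 4 + 33/8 = 65/8 minutes.

65/8 minutes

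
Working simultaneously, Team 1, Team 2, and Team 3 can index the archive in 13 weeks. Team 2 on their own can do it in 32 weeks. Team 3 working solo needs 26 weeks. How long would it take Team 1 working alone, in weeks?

416/3 weeks

Combined rate is 1/13 per week.
Known contribution: 1/32 + 1/26 = (13 + 16)/416 = 29/416 per week.
So Team 1's rate is 1/13 − 29/416 = 3/416, meaning 416/3 weeks alone.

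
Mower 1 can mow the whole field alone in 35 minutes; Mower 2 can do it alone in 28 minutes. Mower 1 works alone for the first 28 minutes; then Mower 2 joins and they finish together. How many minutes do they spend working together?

28/9 minutes

In 28 minutes Mower 1 does 28/35 = 4/5 of the job, leaving 1/5.
Mower 1 and Mower 2 together work at 9/140 per minute, so finishing takes 1/5 ÷ 9/140 = 28/9 minutes.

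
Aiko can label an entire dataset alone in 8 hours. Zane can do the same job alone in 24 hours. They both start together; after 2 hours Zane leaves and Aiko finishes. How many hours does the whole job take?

22/3 hours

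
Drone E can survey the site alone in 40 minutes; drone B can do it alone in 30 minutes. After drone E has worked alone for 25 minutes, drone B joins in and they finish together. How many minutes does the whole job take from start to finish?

In 25 minutes drone E does 25/40 = 5/8 of the job, leaving 3/8.
Drone E and drone B together work at 7/120 per minute, so finishing takes 3/8 ÷ 7/120 = 45/7 minutes.
Total time = 25 + 45/7 = 220/7 minutes.

220/7 minutes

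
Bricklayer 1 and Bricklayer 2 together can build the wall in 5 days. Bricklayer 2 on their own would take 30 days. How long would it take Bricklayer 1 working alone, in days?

Combined rate is 1/5 per day.
Known contribution: 1/30 per day.
So Bricklayer 1's rate is 1/5 − 1/30 = 1/6, meaning 6 days alone.

6 days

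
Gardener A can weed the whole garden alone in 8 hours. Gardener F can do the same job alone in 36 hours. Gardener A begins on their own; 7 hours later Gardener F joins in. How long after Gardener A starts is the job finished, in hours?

86/11 hours

In the first 7 hours Gardener A alone does 7/8 of the job, leaving 1/8.
Once everyone is working, combined rate: 1/8 + 1/36 = (9 + 2)/72 = 11/72 per hour.
Remaining 1/8 at 11/72 per hour takes 9/11 hours.
Total from the start = 7 + 9/11 = 86/11 hours.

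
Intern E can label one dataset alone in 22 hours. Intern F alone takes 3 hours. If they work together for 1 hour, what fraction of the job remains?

Combined rate: 1/22 + 1/3 = (3 + 22)/66 = 25/66 per hour.
In 1 hour they complete 1·25/66 = 25/66 of the job.
So 41/66 remains.

41/66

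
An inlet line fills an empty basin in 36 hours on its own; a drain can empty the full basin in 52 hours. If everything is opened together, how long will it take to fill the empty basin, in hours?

117 hours

Net rate = 1/36 − 1/52 = (13 − 9)/468 = 4/468 = 1/117 per hour.
Filling time = 1 ÷ (1/117) = 117 hours.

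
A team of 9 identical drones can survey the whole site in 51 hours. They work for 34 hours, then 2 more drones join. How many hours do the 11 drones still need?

One drone does 1/459 of the job per hour.
After 34 hours with 9 drones, 2/3 is done (1/3 left).
With 11 drones the rate is 11/459, so the rest takes 1/3 ÷ 11/459 = 153/11 hours.

153/11 hours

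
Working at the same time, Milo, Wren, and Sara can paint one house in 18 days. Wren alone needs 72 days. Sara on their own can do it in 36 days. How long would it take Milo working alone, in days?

Combined rate is 1/18 per day.
Known contribution: 1/72 + 1/36 = (1 + 2)/72 = 3/72 = 1/24 per day.
So Milo's rate is 1/18 − 1/24 = 1/72, meaning 72 days alone.

72 days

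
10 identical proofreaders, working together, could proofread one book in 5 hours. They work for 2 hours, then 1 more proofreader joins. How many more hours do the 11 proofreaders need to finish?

One proofreader does 1/50 of the job per hour.
After 2 hours with 10 proofreaders, 2/5 is done (3/5 left).
With 11 proofreaders the rate is 11/50, so the rest takes 3/5 ÷ 11/50 = 30/11 hours.

30/11 hours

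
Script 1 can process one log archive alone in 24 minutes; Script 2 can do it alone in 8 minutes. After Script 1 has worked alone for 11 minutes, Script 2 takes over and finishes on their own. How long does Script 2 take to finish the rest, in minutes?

13/3 minutes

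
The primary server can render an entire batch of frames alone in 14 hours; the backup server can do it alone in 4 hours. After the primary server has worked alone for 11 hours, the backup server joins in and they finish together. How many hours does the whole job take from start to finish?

35/3 hours

In 11 hours the primary server does 11/14 of the job, leaving 3/14.
The primary server and the backup server together work at 9/28 per hour, so finishing takes 3/14 ÷ 9/28 = 2/3 hours.
Total time = 11 + 2/3 = 35/3 hours.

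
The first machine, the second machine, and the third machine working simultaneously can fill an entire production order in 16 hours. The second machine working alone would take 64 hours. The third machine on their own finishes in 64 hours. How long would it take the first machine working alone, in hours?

Combined rate is 1/16 per hour.
Known contribution: 1/64 + 1/64 = (1 + 1)/64 = 2/64 = 1/32 per hour.
So the first machine's rate is 1/16 − 1/32 = 1/32, meaning 32 hours alone.

32 hours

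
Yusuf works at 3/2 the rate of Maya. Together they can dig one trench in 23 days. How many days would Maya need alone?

Let Maya's rate be r; then Yusuf's rate is (3/2)r, so together (3/2 + 1)r = (5/2)r = 1/23.
Thus r = 2/115 per day.
Maya alone: 115/2 days; Yusuf alone: 115/3 days.

115/2 days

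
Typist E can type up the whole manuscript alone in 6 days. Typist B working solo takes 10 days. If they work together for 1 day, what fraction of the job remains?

11/15

Combined rate: 1/6 + 1/10 = (5 + 3)/30 = 8/30 = 4/15 per day.
In 1 day they complete 1·4/15 = 4/15 of the job.
So 11/15 remains.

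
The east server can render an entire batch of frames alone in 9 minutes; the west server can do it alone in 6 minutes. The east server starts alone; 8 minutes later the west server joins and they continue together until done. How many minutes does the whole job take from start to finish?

42/5 minutes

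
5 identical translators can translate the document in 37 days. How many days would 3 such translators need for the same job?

185/3 days

Total work is 5·37 = 185 translator-days.
With 3 translators: 185/3 days.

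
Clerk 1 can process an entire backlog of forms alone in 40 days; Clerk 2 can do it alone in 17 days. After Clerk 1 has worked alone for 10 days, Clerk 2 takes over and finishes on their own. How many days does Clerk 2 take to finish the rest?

In 10 days Clerk 1 does 10/40 = 1/4 of the job, leaving 3/4.
Clerk 2 works at 1/17 per day, so finishing takes 3/4 ÷ 1/17 = 51/4 days.

51/4 days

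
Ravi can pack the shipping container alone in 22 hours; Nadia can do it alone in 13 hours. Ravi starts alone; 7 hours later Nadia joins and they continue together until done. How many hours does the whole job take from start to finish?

88/7 hours

In 7 hours Ravi does 7/22 of the job, leaving 15/22.
Ravi and Nadia together work at 35/286 per hour, so finishing takes 15/22 ÷ 35/286 = 39/7 hours.
Total time = 7 + 39/7 = 88/7 hours.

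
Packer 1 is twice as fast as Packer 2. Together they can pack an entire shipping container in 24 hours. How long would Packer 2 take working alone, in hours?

72 hours

Let Packer 2's rate be r; then Packer 1's rate is 2r, so together (2 + 1)r = 3r = 1/24.
Thus r = 1/72 per hour.
Packer 2 alone: 72 hours; Packer 1 alone: 36 hours.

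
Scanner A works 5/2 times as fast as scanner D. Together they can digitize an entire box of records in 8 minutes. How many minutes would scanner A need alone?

56/5 minutes

Let scanner D's rate be r; then scanner A's rate is (5/2)r, so together (5/2 + 1)r = (7/2)r = 1/8.
Thus r = 1/28 per minute.
Scanner D alone: 28 minutes; scanner A alone: 56/5 minutes.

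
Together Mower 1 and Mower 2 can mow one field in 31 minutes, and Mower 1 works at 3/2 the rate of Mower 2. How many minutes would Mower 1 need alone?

155/3 minutes

Let Mower 2's rate be r; then Mower 1's rate is (3/2)r, so together (3/2 + 1)r = (5/2)r = 1/31.
Thus r = 2/155 per minute.
Mower 2 alone: 155/2 minutes; Mower 1 alone: 155/3 minutes.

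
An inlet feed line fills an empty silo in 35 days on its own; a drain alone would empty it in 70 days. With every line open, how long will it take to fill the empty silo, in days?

Net rate = 1/35 − 1/70 = (2 − 1)/70 = 1/70 per day.
Filling time = 1 ÷ (1/70) = 70 days.

70 days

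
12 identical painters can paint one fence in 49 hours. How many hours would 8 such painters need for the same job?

Total work is 12·49 = 588 painter-hours.
With 8 painters: 588/8 = 147/2 hours.

147/2 hours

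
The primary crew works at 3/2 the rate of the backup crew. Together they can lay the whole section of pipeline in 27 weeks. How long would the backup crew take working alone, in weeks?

135/2 weeks

Let the backup crew's rate be r; then the primary crew's rate is (3/2)r, so together (3/2 + 1)r = (5/2)r = 1/27.
Thus r = 2/135 per week.
The backup crew alone: 135/2 weeks; the primary crew alone: 45 weeks.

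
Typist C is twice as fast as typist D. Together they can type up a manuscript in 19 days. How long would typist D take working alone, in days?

Let typist D's rate be r; then typist C's rate is 2r, so together (2 + 1)r = 3r = 1/19.
Thus r = 1/57 per day.
Typist D alone: 57 days; typist C alone: 57/2 days.

57 days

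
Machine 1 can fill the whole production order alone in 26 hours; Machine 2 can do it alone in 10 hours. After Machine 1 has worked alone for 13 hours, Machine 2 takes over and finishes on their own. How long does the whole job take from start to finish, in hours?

18 hours

In 13 hours Machine 1 does 13/26 = 1/2 of the job, leaving 1/2.
Machine 2 works at 1/10 per hour, so finishing takes 1/2 ÷ 1/10 = 5 hours.
Total time = 13 + 5 = 18 hours.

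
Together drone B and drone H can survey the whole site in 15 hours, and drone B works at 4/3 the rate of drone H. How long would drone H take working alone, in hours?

35 hours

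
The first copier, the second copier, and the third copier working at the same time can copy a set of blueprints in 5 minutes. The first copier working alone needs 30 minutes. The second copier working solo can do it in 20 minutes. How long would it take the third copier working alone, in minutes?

Combined rate is 1/5 per minute.
Known contribution: 1/30 + 1/20 = (2 + 3)/60 = 5/60 = 1/12 per minute.
So the third copier's rate is 1/5 − 1/12 = 7/60, meaning 60/7 minutes alone.

60/7 minutes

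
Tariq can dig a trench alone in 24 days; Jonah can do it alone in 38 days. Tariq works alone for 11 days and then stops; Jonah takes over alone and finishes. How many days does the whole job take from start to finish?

In 11 days Tariq does 11/24 of the job, leaving 13/24.
Jonah works at 1/38 per day, so finishing takes 13/24 ÷ 1/38 = 247/12 days.
Total time = 11 + 247/12 = 379/12 days.

379/12 days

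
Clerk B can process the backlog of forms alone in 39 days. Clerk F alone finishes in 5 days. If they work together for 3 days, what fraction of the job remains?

Combined rate: 1/39 + 1/5 = (5 + 39)/195 = 44/195 per day.
In 3 days they complete 3·44/195 = 44/65 of the job.
So 21/65 remains.

21/65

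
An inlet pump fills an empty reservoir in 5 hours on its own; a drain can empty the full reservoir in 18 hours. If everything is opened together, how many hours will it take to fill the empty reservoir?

90/13 hours

Net rate = 1/5 − 1/18 = (18 − 5)/90 = 13/90 per hour.
Filling time = 1 ÷ (13/90) = 90/13 hours.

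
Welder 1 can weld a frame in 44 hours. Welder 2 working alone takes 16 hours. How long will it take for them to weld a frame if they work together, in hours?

176/15 hours

With two workers the combined time is the product over the sum: 44·16/(44+16) = 704/60 = 176/15 hours.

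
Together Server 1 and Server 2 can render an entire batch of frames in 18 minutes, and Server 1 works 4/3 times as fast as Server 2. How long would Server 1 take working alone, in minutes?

63/2 minutes

Let Server 2's rate be r; then Server 1's rate is (4/3)r, so together (4/3 + 1)r = (7/3)r = 1/18.
Thus r = 1/42 per minute.
Server 2 alone: 42 minutes; Server 1 alone: 63/2 minutes.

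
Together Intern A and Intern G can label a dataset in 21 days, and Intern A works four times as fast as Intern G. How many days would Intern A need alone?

105/4 days

Let Intern G's rate be r; then Intern A's rate is 4r, so together (4 + 1)r = 5r = 1/21.
Thus r = 1/105 per day.
Intern G alone: 105 days; Intern A alone: 105/4 days.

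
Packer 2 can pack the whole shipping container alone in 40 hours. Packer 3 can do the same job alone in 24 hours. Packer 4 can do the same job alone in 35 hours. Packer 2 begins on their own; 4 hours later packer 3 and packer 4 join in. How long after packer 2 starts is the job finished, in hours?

In the first 4 hours packer 2 alone does 4/40 = 1/10 of the job, leaving 9/10.
Once everyone is working, combined rate: 1/40 + 1/24 + 1/35 = (21 + 35 + 24)/840 = 80/840 = 2/21 per hour.
Remaining 9/10 at 2/21 per hour takes 189/20 hours.
Total from the start = 4 + 189/20 = 269/20 hours.

269/20 hours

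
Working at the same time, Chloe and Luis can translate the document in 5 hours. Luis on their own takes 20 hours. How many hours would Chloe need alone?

20/3 hours

Combined rate is 1/5 per hour.
Known contribution: 1/20 per hour.
So Chloe's rate is 1/5 − 1/20 = 3/20, meaning 20/3 hours alone.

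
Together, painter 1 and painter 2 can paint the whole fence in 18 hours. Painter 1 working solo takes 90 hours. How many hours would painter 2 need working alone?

45/2 hours

Combined rate is 1/18 per hour.
Known contribution: 1/90 per hour.
So painter 2's rate is 1/18 − 1/90 = 2/45, meaning 45/2 hours alone.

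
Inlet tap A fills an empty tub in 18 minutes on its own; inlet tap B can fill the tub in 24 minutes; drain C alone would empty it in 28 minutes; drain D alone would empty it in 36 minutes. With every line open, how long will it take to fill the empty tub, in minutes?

Net rate = 1/18 + 1/24 − 1/28 − 1/36 = (28 + 21 − 18 − 14)/504 = 17/504 per minute.
Filling time = 1 ÷ (17/504) = 504/17 minutes.

504/17 minutes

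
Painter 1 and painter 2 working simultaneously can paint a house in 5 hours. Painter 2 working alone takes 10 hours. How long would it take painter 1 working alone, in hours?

10 hours

Combined rate is 1/5 per hour.
Known contribution: 1/10 per hour.
So painter 1's rate is 1/5 − 1/10 = 1/10, meaning 10 hours alone.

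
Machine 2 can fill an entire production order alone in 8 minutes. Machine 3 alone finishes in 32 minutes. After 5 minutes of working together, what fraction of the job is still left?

Combined rate: 1/8 + 1/32 = (4 + 1)/32 = 5/32 per minute.
In 5 minutes they complete 5·5/32 = 25/32 of the job.
So 7/32 remains.

7/32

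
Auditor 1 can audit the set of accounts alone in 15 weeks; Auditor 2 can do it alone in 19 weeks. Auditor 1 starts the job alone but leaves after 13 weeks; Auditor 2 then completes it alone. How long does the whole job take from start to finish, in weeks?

233/15 weeks

In 13 weeks Auditor 1 does 13/15 of the job, leaving 2/15.
Auditor 2 works at 1/19 per week, so finishing takes 2/15 ÷ 1/19 = 38/15 weeks.
Total time = 13 + 38/15 = 233/15 weeks.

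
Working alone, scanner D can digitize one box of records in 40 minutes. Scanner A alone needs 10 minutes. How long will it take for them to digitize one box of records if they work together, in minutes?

With two workers the combined time is the product over the sum: 40·10/(40+10) = 400/50 = 8 minutes.

8 minutes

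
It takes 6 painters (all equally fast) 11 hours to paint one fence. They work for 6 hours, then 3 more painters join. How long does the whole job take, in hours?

28/3 hours

One painter does 1/66 of the job per hour.
After 6 hours with 6 painters, 6/11 is done (5/11 left).
With 9 painters the rate is 9/66 = 3/22, so the rest takes 5/11 ÷ 3/22 = 10/3 hours.
Total = 6 + 10/3 = 28/3 hours.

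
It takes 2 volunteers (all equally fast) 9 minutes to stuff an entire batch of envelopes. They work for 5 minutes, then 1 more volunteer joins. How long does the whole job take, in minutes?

One volunteer does 1/18 of the job per minute.
After 5 minutes with 2 volunteers, 5/9 is done (4/9 left).
With 3 volunteers the rate is 3/18 = 1/6, so the rest takes 4/9 ÷ 1/6 = 8/3 minutes.
Total = 5 + 8/3 = 23/3 minutes.

23/3 minutes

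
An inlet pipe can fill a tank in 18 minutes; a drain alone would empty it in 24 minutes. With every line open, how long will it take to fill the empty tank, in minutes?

72 minutes

Net rate = 1/18 − 1/24 = (4 − 3)/72 = 1/72 per minute.
Filling time = 1 ÷ (1/72) = 72 minutes.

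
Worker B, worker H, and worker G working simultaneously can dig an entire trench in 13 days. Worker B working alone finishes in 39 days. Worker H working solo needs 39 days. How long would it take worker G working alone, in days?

39 days

Combined rate is 1/13 per day.
Known contribution: 1/39 + 1/39 = (1 + 1)/39 = 2/39 per day.
So worker G's rate is 1/13 − 2/39 = 1/39, meaning 39 days alone.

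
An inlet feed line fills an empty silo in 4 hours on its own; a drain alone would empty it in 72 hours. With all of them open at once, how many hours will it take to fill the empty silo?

72/17 hours

Net rate = 1/4 − 1/72 = (18 − 1)/72 = 17/72 per hour.
Filling time = 1 ÷ (17/72) = 72/17 hours.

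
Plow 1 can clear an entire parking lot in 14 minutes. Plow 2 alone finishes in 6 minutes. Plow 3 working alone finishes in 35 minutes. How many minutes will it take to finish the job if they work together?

Combined rate: 1/14 + 1/6 + 1/35 = (15 + 35 + 6)/210 = 56/210 = 4/15 per minute.
Time = 1 ÷ (4/15) = 15/4 minutes.

15/4 minutes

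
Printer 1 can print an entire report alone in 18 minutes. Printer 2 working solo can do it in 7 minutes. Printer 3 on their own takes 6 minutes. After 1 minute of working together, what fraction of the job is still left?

Combined rate: 1/18 + 1/7 + 1/6 = (7 + 18 + 21)/126 = 46/126 = 23/63 per minute.
In 1 minute they complete 1·23/63 = 23/63 of the job.
So 40/63 remains.

40/63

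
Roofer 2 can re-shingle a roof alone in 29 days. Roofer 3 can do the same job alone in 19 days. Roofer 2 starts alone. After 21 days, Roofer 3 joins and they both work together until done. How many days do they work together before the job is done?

In the first 21 days Roofer 2 alone does 21/29 of the job, leaving 8/29.
Once everyone is working, combined rate: 1/29 + 1/19 = (19 + 29)/551 = 48/551 per day.
Remaining 8/29 at 48/551 per day takes 19/6 days.

19/6 days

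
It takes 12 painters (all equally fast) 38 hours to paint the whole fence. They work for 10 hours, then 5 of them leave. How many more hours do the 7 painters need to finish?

48 hours

One painter does 1/456 of the job per hour.
After 10 hours with 12 painters, 5/19 is done (14/19 left).
With 7 painters the rate is 7/456, so the rest takes 14/19 ÷ 7/456 = 48 hours.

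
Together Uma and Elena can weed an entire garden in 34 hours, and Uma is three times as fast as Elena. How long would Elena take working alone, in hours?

136 hours

Let Elena's rate be r; then Uma's rate is 3r, so together (3 + 1)r = 4r = 1/34.
Thus r = 1/136 per hour.
Elena alone: 136 hours; Uma alone: 136/3 hours.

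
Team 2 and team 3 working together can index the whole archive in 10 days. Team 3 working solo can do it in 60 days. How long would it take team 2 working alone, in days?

12 days

Combined rate is 1/10 per day.
Known contribution: 1/60 per day.
So team 2's rate is 1/10 − 1/60 = 1/12, meaning 12 days alone.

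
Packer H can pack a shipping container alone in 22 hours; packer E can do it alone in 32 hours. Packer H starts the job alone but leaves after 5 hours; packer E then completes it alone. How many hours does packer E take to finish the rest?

In 5 hours packer H does 5/22 of the job, leaving 17/22.
Packer E works at 1/32 per hour, so finishing takes 17/22 ÷ 1/32 = 272/11 hours.

272/11 hours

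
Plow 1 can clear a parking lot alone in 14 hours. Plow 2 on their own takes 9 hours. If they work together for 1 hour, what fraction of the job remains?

103/126

Combined rate: 1/14 + 1/9 = (9 + 14)/126 = 23/126 per hour.
In 1 hour they complete 1·23/126 = 23/126 of the job.
So 103/126 remains.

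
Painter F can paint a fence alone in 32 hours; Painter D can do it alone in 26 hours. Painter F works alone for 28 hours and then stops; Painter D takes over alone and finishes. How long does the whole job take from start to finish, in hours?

In 28 hours Painter F does 28/32 = 7/8 of the job, leaving 1/8.
Painter D works at 1/26 per hour, so finishing takes 1/8 ÷ 1/26 = 13/4 hours.
Total time = 28 + 13/4 = 125/4 hours.

125/4 hours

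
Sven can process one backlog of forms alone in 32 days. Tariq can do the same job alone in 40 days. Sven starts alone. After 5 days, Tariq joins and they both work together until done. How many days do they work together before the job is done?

In the first 5 days Sven alone does 5/32 of the job, leaving 27/32.
Once everyone is working, combined rate: 1/32 + 1/40 = (5 + 4)/160 = 9/160 per day.
Remaining 27/32 at 9/160 per day takes 15 days.

15 days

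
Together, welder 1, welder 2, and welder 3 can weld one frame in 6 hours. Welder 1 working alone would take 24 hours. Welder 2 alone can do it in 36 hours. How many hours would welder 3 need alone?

72/7 hours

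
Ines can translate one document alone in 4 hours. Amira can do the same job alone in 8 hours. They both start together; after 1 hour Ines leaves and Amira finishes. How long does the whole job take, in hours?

In the first 1 hour the combined rate is 3/8, so 3/8 of the job is done, leaving 5/8.
After Ines leaves the rate is 1/8 per hour; the remaining 5/8 takes 5 hours.
Total = 1 + 5 = 6 hours.

6 hours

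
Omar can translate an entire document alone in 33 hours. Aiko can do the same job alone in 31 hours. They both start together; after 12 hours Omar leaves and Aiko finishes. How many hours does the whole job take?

In the first 12 hours the combined rate is 64/1023, so 256/341 of the job is done, leaving 85/341.
After Omar leaves the rate is 1/31 per hour; the remaining 85/341 takes 85/11 hours.
Total = 12 + 85/11 = 217/11 hours.

217/11 hours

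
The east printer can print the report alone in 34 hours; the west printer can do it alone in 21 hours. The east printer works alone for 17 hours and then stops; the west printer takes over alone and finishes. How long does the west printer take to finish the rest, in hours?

21/2 hours

In 17 hours the east printer does 17/34 = 1/2 of the job, leaving 1/2.
The west printer works at 1/21 per hour, so finishing takes 1/2 ÷ 1/21 = 21/2 hours.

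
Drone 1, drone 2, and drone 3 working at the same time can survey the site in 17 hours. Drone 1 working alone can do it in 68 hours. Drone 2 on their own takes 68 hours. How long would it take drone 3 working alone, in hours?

Combined rate is 1/17 per hour.
Known contribution: 1/68 + 1/68 = (1 + 1)/68 = 2/68 = 1/34 per hour.
So drone 3's rate is 1/17 − 1/34 = 1/34, meaning 34 hours alone.

34 hours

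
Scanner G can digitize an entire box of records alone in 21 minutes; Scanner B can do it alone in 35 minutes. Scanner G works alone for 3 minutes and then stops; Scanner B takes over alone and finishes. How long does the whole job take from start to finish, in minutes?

33 minutes

In 3 minutes Scanner G does 3/21 = 1/7 of the job, leaving 6/7.
Scanner B works at 1/35 per minute, so finishing takes 6/7 ÷ 1/35 = 30 minutes.
Total time = 3 + 30 = 33 minutes.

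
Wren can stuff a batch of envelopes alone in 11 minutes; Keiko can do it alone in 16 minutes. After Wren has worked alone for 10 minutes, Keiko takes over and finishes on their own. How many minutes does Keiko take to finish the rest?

16/11 minutes

In 10 minutes Wren does 10/11 of the job, leaving 1/11.
Keiko works at 1/16 per minute, so finishing takes 1/11 ÷ 1/16 = 16/11 minutes.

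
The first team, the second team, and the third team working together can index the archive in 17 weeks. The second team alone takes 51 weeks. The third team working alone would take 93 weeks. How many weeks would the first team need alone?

Combined rate is 1/17 per week.
Known contribution: 1/51 + 1/93 = (31 + 17)/1581 = 48/1581 = 16/527 per week.
So the first team's rate is 1/17 − 16/527 = 15/527, meaning 527/15 weeks alone.

527/15 weeks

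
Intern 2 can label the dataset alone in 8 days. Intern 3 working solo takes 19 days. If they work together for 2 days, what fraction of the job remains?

Combined rate: 1/8 + 1/19 = (19 + 8)/152 = 27/152 per day.
In 2 days they complete 2·27/152 = 27/76 of the job.
So 49/76 remains.

49/76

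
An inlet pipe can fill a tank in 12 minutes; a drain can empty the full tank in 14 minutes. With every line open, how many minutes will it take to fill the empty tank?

84 minutes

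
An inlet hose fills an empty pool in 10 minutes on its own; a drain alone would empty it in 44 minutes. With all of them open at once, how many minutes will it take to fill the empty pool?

220/17 minutes

Net rate = 1/10 − 1/44 = (22 − 5)/220 = 17/220 per minute.
Filling time = 1 ÷ (17/220) = 220/17 minutes.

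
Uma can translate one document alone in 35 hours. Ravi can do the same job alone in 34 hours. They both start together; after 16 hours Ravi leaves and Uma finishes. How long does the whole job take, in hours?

In the first 16 hours the combined rate is 69/1190, so 552/595 of the job is done, leaving 43/595.
After Ravi leaves the rate is 1/35 per hour; the remaining 43/595 takes 43/17 hours.
Total = 16 + 43/17 = 315/17 hours.

315/17 hours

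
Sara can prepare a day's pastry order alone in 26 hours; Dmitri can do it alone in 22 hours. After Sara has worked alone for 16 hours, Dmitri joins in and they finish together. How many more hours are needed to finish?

55/12 hours

In 16 hours Sara does 16/26 = 8/13 of the job, leaving 5/13.
Sara and Dmitri together work at 12/143 per hour, so finishing takes 5/13 ÷ 12/143 = 55/12 hours.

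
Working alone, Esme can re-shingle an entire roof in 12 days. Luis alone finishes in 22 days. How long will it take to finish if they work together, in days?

132/17 days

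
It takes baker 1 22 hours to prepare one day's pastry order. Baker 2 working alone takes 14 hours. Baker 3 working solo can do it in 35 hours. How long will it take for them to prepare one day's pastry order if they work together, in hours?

55/8 hours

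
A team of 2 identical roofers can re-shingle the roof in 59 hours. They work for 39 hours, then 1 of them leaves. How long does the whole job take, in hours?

79 hours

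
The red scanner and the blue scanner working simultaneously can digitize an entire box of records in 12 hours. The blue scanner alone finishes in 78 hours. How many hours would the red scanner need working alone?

156/11 hours

Combined rate is 1/12 per hour.
Known contribution: 1/78 per hour.
So the red scanner's rate is 1/12 − 1/78 = 11/156, meaning 156/11 hours alone.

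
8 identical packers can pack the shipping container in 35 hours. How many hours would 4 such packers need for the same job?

70 hours

Total work is 8·35 = 280 packer-hours.
With 4 packers: 280/4 = 70 hours.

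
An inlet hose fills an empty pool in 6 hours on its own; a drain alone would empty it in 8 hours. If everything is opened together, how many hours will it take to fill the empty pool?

Net rate = 1/6 − 1/8 = (4 − 3)/24 = 1/24 per hour.
Filling time = 1 ÷ (1/24) = 24 hours.

24 hours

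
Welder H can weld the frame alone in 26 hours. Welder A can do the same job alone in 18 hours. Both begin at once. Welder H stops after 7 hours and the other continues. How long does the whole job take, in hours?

171/13 hours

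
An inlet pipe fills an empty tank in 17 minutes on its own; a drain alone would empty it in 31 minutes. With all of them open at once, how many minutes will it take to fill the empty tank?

Net rate = 1/17 − 1/31 = (31 − 17)/527 = 14/527 per minute.
Filling time = 1 ÷ (14/527) = 527/14 minutes.

527/14 minutes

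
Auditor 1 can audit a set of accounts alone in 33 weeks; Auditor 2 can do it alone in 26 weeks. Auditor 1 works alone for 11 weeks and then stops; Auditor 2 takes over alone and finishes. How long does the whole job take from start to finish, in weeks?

In 11 weeks Auditor 1 does 11/33 = 1/3 of the job, leaving 2/3.
Auditor 2 works at 1/26 per week, so finishing takes 2/3 ÷ 1/26 = 52/3 weeks.
Total time = 11 + 52/3 = 85/3 weeks.

85/3 weeks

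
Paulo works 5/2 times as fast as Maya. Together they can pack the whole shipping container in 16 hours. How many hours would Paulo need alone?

112/5 hours

Let Maya's rate be r; then Paulo's rate is (5/2)r, so together (5/2 + 1)r = (7/2)r = 1/16.
Thus r = 1/56 per hour.
Maya alone: 56 hours; Paulo alone: 112/5 hours.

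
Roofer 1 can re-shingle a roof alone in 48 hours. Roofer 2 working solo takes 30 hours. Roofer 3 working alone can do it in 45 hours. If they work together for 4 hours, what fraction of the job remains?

25/36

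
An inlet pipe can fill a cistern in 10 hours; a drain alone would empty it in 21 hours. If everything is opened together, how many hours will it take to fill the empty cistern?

Net rate = 1/10 − 1/21 = (21 − 10)/210 = 11/210 per hour.
Filling time = 1 ÷ (11/210) = 210/11 hours.

210/11 hours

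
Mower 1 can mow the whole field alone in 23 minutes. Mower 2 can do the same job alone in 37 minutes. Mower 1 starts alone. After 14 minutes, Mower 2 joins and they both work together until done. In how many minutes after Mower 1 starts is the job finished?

In the first 14 minutes Mower 1 alone does 14/23 of the job, leaving 9/23.
Once everyone is working, combined rate: 1/23 + 1/37 = (37 + 23)/851 = 60/851 per minute.
Remaining 9/23 at 60/851 per minute takes 111/20 minutes.
Total from the start = 14 + 111/20 = 391/20 minutes.

391/20 minutes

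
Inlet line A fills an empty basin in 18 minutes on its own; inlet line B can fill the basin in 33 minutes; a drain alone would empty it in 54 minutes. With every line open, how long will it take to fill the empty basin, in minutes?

297/20 minutes

Net rate = 1/18 + 1/33 − 1/54 = (33 + 18 − 11)/594 = 40/594 = 20/297 per minute.
Filling time = 1 ÷ (20/297) = 297/20 minutes.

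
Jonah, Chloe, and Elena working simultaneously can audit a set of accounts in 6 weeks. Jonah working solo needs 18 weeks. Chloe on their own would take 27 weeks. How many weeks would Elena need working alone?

27/2 weeks

Combined rate is 1/6 per week.
Known contribution: 1/18 + 1/27 = (3 + 2)/54 = 5/54 per week.
So Elena's rate is 1/6 − 5/54 = 2/27, meaning 27/2 weeks alone.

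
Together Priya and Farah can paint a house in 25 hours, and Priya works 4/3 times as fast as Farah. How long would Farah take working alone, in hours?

Let Farah's rate be r; then Priya's rate is (4/3)r, so together (4/3 + 1)r = (7/3)r = 1/25.
Thus r = 3/175 per hour.
Farah alone: 175/3 hours; Priya alone: 175/4 hours.

175/3 hours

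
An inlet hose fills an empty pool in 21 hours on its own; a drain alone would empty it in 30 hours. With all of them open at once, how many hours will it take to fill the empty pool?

70 hours

Net rate = 1/21 − 1/30 = (10 − 7)/210 = 3/210 = 1/70 per hour.
Filling time = 1 ÷ (1/70) = 70 hours.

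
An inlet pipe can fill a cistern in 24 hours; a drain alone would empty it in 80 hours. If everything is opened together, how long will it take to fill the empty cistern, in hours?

240/7 hours

Net rate = 1/24 − 1/80 = (10 − 3)/240 = 7/240 per hour.
Filling time = 1 ÷ (7/240) = 240/7 hours.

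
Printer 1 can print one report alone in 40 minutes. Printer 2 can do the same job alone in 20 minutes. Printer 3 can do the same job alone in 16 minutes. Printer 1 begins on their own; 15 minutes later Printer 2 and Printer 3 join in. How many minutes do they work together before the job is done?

50/11 minutes

In the first 15 minutes Printer 1 alone does 15/40 = 3/8 of the job, leaving 5/8.
Once everyone is working, combined rate: 1/40 + 1/20 + 1/16 = (2 + 4 + 5)/80 = 11/80 per minute.
Remaining 5/8 at 11/80 per minute takes 50/11 minutes.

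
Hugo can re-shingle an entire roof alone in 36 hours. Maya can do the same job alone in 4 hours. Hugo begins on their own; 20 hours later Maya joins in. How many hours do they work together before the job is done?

8/5 hours

In the first 20 hours Hugo alone does 20/36 = 5/9 of the job, leaving 4/9.
Once everyone is working, combined rate: 1/36 + 1/4 = (1 + 9)/36 = 10/36 = 5/18 per hour.
Remaining 4/9 at 5/18 per hour takes 8/5 hours.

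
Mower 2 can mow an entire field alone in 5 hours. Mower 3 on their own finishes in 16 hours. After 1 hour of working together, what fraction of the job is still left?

Combined rate: 1/5 + 1/16 = (16 + 5)/80 = 21/80 per hour.
In 1 hour they complete 1·21/80 = 21/80 of the job.
So 59/80 remains.

59/80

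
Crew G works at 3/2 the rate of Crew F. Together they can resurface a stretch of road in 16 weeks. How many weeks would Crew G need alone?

80/3 weeks

Let Crew F's rate be r; then Crew G's rate is (3/2)r, so together (3/2 + 1)r = (5/2)r = 1/16.
Thus r = 1/40 per week.
Crew F alone: 40 weeks; Crew G alone: 80/3 weeks.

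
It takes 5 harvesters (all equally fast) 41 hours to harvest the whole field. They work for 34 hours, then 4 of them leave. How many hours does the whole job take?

69 hours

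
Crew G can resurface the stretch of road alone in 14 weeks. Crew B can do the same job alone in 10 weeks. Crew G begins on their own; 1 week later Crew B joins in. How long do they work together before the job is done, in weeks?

65/12 weeks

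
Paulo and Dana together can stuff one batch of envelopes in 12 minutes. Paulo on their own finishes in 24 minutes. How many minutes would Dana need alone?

Combined rate is 1/12 per minute.
Known contribution: 1/24 per minute.
So Dana's rate is 1/12 − 1/24 = 1/24, meaning 24 minutes alone.

24 minutes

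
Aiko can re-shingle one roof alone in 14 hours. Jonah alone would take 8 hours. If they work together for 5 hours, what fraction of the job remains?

Combined rate: 1/14 + 1/8 = (4 + 7)/56 = 11/56 per hour.
In 5 hours they complete 5·11/56 = 55/56 of the job.
So 1/56 remains.

1/56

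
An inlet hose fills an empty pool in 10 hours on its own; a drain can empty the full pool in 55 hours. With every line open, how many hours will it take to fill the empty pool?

110/9 hours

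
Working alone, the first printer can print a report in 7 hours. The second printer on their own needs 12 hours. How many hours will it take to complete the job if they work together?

Combined rate: 1/7 + 1/12 = (12 + 7)/84 = 19/84 per hour.
Time = 1 ÷ (19/84) = 84/19 hours.

84/19 hours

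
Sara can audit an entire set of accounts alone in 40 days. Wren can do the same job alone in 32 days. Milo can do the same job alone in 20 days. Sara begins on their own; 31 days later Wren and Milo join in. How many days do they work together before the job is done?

In the first 31 days Sara alone does 31/40 of the job, leaving 9/40.
Once everyone is working, combined rate: 1/40 + 1/32 + 1/20 = (4 + 5 + 8)/160 = 17/160 per day.
Remaining 9/40 at 17/160 per day takes 36/17 days.

36/17 days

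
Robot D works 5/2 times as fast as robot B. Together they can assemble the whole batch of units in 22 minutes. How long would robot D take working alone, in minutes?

154/5 minutes

Let robot B's rate be r; then robot D's rate is (5/2)r, so together (5/2 + 1)r = (7/2)r = 1/22.
Thus r = 1/77 per minute.
Robot B alone: 77 minutes; robot D alone: 154/5 minutes.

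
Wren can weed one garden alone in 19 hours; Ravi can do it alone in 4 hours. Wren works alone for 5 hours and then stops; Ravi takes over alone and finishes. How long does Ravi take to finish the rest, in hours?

56/19 hours

In 5 hours Wren does 5/19 of the job, leaving 14/19.
Ravi works at 1/4 per hour, so finishing takes 14/19 ÷ 1/4 = 56/19 hours.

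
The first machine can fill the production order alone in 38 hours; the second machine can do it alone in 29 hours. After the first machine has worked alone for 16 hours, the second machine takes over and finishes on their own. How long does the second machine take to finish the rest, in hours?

319/19 hours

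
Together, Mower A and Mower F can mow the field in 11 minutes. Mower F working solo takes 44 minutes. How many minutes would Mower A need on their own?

Combined rate is 1/11 per minute.
Known contribution: 1/44 per minute.
So Mower A's rate is 1/11 − 1/44 = 3/44, meaning 44/3 minutes alone.

44/3 minutes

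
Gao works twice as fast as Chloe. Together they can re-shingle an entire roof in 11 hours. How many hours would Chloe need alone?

Let Chloe's rate be r; then Gao's rate is 2r, so together (2 + 1)r = 3r = 1/11.
Thus r = 1/33 per hour.
Chloe alone: 33 hours; Gao alone: 33/2 hours.

33 hours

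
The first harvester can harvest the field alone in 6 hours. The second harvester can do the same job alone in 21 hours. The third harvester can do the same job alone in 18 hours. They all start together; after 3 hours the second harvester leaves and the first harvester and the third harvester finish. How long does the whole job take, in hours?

In the first 3 hours the combined rate is 17/63, so 17/21 of the job is done, leaving 4/21.
After the second harvester leaves the rate is 2/9 per hour; the remaining 4/21 takes 6/7 hours.
Total = 3 + 6/7 = 27/7 hours.

27/7 hours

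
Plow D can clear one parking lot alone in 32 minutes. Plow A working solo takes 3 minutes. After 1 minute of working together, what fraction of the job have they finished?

35/96

Combined rate: 1/32 + 1/3 = (3 + 32)/96 = 35/96 per minute.
In 1 minute they complete 1·35/96 = 35/96 of the job.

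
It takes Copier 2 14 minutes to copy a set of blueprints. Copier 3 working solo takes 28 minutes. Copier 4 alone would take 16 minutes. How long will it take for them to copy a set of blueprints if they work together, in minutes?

112/19 minutes

Combined rate: 1/14 + 1/28 + 1/16 = (8 + 4 + 7)/112 = 19/112 per minute.
Time = 1 ÷ (19/112) = 112/19 minutes.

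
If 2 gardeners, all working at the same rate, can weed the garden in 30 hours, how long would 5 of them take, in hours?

Total work is 2·30 = 60 gardener-hours.
With 5 gardeners: 60/5 = 12 hours.

12 hours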